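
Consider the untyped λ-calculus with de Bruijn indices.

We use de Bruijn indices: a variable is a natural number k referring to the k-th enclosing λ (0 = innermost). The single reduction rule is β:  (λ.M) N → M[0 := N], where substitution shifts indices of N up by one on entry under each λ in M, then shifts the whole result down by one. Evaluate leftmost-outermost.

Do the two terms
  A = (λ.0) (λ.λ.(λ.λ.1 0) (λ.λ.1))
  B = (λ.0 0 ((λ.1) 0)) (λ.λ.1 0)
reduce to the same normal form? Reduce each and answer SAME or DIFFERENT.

Answer: DIFFERENT — A ⇓ λ.λ.λ.λ.1, B ⇓ λ.λ.1 0

Working:
Term A:
  start: (λ.0) (λ.λ.(λ.λ.1 0) (λ.λ.1))
  →1  λ.λ.(λ.λ.1 0) (λ.λ.1)
  →2  λ.λ.λ.(λ.λ.1) 0
  →3  λ.λ.λ.λ.1

Term B:
  start: (λ.0 0 ((λ.1) 0)) (λ.λ.1 0)
  →1  (λ.λ.1 0) (λ.λ.1 0) ((λ.λ.λ.1 0) (λ.λ.1 0))
  →2  (λ.(λ.λ.1 0) 0) ((λ.λ.λ.1 0) (λ.λ.1 0))
  →3  (λ.λ.1 0) ((λ.λ.λ.1 0) (λ.λ.1 0))
  →4  λ.(λ.λ.λ.1 0) (λ.λ.1 0) 0
  →5  λ.(λ.λ.1 0) 0
  →6  λ.λ.1 0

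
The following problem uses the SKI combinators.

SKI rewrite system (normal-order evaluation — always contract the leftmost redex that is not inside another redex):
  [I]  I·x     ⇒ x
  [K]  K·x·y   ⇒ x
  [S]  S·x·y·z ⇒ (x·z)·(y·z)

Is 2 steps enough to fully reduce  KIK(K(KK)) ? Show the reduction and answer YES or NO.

  start: KIK(K(KK))
  [1] I(K(KK))
  [2] K(KK)

Answer: YES — reaches normal form K(KK) in 2 ≤ 2 steps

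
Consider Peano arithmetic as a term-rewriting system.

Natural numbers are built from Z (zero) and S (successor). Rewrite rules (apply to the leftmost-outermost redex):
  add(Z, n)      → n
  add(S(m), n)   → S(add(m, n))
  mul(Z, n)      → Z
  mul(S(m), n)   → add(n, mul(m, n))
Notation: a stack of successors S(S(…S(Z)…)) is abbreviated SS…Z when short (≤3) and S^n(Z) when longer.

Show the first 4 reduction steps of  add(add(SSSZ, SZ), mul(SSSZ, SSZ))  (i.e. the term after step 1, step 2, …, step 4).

  start: add(add(SSSZ, SZ), mul(SSSZ, SSZ))
  →1  add(S(add(SSZ, SZ)), mul(SSSZ, SSZ))
  →2  S(add(add(SSZ, SZ), mul(SSSZ, SSZ)))
  →3  S(add(S(add(SZ, SZ)), mul(SSSZ, SSZ)))
  →4  S(S(add(add(SZ, SZ), mul(SSSZ, SSZ))))

Answer: after 4 steps: S(S(add(add(SZ, SZ), mul(SSSZ, SSZ))))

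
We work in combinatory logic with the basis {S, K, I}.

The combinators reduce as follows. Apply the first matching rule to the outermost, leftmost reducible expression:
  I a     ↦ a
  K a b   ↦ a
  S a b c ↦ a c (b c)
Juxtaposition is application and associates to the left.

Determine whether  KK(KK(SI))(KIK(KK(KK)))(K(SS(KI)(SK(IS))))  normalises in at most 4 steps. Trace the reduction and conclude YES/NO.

Answer: NO — after 4 steps the term is KK(KK), not yet normal

Working:
  start: KK(KK(SI))(KIK(KK(KK)))(K(SS(KI)(SK(IS))))
  →1  K(KIK(KK(KK)))(K(SS(KI)(SK(IS))))
  →2  KIK(KK(KK))
  →3  I(KK(KK))
  →4  KK(KK)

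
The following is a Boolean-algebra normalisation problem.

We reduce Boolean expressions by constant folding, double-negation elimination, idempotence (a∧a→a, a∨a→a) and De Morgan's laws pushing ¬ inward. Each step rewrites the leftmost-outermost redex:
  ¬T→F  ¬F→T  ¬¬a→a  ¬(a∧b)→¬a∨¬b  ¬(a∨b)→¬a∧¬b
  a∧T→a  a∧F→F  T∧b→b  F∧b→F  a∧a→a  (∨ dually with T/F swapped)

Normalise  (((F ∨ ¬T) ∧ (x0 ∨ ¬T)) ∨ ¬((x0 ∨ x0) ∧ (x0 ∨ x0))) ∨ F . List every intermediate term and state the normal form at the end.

  start: (((F ∨ ¬T) ∧ (x0 ∨ ¬T)) ∨ ¬((x0 ∨ x0) ∧ (x0 ∨ x0))) ∨ F
  [1] ((F ∨ ¬T) ∧ (x0 ∨ ¬T)) ∨ ¬((x0 ∨ x0) ∧ (x0 ∨ x0))
  [2] (¬T ∧ (x0 ∨ ¬T)) ∨ ¬((x0 ∨ x0) ∧ (x0 ∨ x0))
  [3] (F ∧ (x0 ∨ ¬T)) ∨ ¬((x0 ∨ x0) ∧ (x0 ∨ x0))
  [4] F ∨ ¬((x0 ∨ x0) ∧ (x0 ∨ x0))
  [5] ¬((x0 ∨ x0) ∧ (x0 ∨ x0))
  [6] ¬(x0 ∨ x0) ∨ ¬(x0 ∨ x0)
  [7] ¬(x0 ∨ x0)
  [8] ¬x0 ∧ ¬x0
  [9] ¬x0

Answer: normal form = ¬x0  (in 9 steps)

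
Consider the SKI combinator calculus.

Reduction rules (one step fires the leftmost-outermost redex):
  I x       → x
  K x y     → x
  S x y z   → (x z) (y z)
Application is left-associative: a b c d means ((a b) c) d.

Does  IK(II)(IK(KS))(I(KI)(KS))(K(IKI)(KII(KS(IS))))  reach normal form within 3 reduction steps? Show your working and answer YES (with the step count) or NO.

  start: IK(II)(IK(KS))(I(KI)(KS))(K(IKI)(KII(KS(IS))))
  →1  K(II)(IK(KS))(I(KI)(KS))(K(IKI)(KII(KS(IS))))
  →2  II(I(KI)(KS))(K(IKI)(KII(KS(IS))))
  →3  I(I(KI)(KS))(K(IKI)(KII(KS(IS))))

Answer: NO — after 3 steps the term is I(I(KI)(KS))(K(IKI)(KII(KS(IS)))), not yet normal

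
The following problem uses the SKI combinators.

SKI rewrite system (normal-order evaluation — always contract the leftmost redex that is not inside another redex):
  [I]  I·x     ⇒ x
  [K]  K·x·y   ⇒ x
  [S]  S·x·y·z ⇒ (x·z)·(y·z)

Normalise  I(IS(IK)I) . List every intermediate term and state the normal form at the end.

  start: I(IS(IK)I)
  →1  IS(IK)I
  →2  S(IK)I
  →3  SKI

Answer: normal form = SKI  (in 3 steps)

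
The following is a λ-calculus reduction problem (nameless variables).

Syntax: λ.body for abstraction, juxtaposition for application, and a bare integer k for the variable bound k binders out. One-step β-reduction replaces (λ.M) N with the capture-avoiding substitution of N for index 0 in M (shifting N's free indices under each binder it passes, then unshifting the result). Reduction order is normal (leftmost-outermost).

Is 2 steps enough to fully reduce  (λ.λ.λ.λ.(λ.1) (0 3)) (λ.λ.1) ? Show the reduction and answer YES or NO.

  start: (λ.λ.λ.λ.(λ.1) (0 3)) (λ.λ.1)
  →1  λ.λ.λ.(λ.1) (0 (λ.λ.1))
  →2  λ.λ.λ.0

Answer: YES — reaches normal form λ.λ.λ.0 in 2 ≤ 2 steps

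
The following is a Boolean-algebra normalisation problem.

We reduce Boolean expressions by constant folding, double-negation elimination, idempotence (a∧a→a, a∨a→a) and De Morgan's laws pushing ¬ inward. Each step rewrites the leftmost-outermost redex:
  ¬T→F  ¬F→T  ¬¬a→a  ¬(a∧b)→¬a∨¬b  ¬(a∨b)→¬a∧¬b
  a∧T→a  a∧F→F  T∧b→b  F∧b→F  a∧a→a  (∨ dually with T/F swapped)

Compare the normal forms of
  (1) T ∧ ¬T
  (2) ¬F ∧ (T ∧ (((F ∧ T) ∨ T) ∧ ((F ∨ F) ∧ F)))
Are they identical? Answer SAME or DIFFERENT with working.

Term A:
  start: T ∧ ¬T
  [1] ¬T
  [2] F

Term B:
  start: ¬F ∧ (T ∧ (((F ∧ T) ∨ T) ∧ ((F ∨ F) ∧ F)))
  [1] T ∧ (T ∧ (((F ∧ T) ∨ T) ∧ ((F ∨ F) ∧ F)))
  [2] T ∧ (((F ∧ T) ∨ T) ∧ ((F ∨ F) ∧ F))
  [3] ((F ∧ T) ∨ T) ∧ ((F ∨ F) ∧ F)
  [4] T ∧ ((F ∨ F) ∧ F)
  [5] (F ∨ F) ∧ F
  [6] F

Answer: SAME — A ⇓ F, B ⇓ F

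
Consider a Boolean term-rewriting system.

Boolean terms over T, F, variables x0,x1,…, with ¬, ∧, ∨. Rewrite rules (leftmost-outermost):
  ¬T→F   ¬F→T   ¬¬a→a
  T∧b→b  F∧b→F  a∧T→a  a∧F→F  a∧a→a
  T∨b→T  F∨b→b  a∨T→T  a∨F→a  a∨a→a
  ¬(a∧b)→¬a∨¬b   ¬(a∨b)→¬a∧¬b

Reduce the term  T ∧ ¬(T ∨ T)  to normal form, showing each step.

  start: T ∧ ¬(T ∨ T)
  step 1: ¬(T ∨ T)
  step 2: ¬T ∧ ¬T
  step 3: ¬T
  step 4: F

Answer: normal form = F  (in 4 steps)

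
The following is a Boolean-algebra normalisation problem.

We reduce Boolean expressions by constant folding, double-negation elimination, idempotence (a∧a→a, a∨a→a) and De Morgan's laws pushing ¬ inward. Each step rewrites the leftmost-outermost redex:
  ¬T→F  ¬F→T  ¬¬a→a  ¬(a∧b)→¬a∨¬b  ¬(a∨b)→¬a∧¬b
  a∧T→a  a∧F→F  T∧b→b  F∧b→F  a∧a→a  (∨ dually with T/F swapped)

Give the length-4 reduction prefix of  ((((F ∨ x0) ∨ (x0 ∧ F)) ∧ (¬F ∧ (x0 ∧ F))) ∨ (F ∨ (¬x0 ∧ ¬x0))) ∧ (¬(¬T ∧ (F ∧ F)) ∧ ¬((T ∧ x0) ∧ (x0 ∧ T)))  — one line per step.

  start: ((((F ∨ x0) ∨ (x0 ∧ F)) ∧ (¬F ∧ (x0 ∧ F))) ∨ (F ∨ (¬x0 ∧ ¬x0))) ∧ (¬(¬T ∧ (F ∧ F)) ∧ ¬((T ∧ x0) ∧ (x0 ∧ T)))
  step 1: (((x0 ∨ (x0 ∧ F)) ∧ (¬F ∧ (x0 ∧ F))) ∨ (F ∨ (¬x0 ∧ ¬x0))) ∧ (¬(¬T ∧ (F ∧ F)) ∧ ¬((T ∧ x0) ∧ (x0 ∧ T)))
  step 2: (((x0 ∨ F) ∧ (¬F ∧ (x0 ∧ F))) ∨ (F ∨ (¬x0 ∧ ¬x0))) ∧ (¬(¬T ∧ (F ∧ F)) ∧ ¬((T ∧ x0) ∧ (x0 ∧ T)))
  step 3: ((x0 ∧ (¬F ∧ (x0 ∧ F))) ∨ (F ∨ (¬x0 ∧ ¬x0))) ∧ (¬(¬T ∧ (F ∧ F)) ∧ ¬((T ∧ x0) ∧ (x0 ∧ T)))
  step 4: ((x0 ∧ (T ∧ (x0 ∧ F))) ∨ (F ∨ (¬x0 ∧ ¬x0))) ∧ (¬(¬T ∧ (F ∧ F)) ∧ ¬((T ∧ x0) ∧ (x0 ∧ T)))

Answer: after 4 steps: ((x0 ∧ (T ∧ (x0 ∧ F))) ∨ (F ∨ (¬x0 ∧ ¬x0))) ∧ (¬(¬T ∧ (F ∧ F)) ∧ ¬((T ∧ x0) ∧ (x0 ∧ T)))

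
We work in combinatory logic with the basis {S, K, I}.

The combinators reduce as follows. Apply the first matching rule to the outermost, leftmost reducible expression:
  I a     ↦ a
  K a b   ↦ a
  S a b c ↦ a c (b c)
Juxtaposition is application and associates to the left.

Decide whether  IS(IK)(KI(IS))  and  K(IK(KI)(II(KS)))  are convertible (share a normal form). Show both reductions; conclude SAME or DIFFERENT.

Answer: DIFFERENT — A ⇓ SKI, B ⇓ K(KI)

Working:
Term A:
  start: IS(IK)(KI(IS))
  [1] S(IK)(KI(IS))
  [2] SK(KI(IS))
  [3] SKI

Term B:
  start: K(IK(KI)(II(KS)))
  [1] K(K(KI)(II(KS)))
  [2] K(KI)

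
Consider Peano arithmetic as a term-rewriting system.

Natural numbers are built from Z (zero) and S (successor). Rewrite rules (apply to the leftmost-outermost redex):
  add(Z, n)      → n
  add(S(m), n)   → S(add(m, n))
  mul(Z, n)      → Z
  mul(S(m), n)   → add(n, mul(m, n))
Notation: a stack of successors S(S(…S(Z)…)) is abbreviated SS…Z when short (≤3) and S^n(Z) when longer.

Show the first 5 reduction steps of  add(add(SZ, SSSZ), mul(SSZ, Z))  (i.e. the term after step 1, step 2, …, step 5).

Answer: after 5 steps: S(S(S(add(SZ, mul(SSZ, Z)))))

Working:
  start: add(add(SZ, SSSZ), mul(SSZ, Z))
  [1] add(S(add(Z, SSSZ)), mul(SSZ, Z))
  [2] S(add(add(Z, SSSZ), mul(SSZ, Z)))
  [3] S(add(SSSZ, mul(SSZ, Z)))
  [4] S(S(add(SSZ, mul(SSZ, Z))))
  [5] S(S(S(add(SZ, mul(SSZ, Z)))))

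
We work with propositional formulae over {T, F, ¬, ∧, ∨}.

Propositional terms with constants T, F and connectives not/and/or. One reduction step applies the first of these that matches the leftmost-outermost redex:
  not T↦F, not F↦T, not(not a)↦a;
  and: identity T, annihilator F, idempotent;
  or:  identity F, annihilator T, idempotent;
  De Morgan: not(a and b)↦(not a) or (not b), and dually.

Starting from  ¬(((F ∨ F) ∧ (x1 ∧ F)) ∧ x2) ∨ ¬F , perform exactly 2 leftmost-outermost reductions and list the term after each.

Answer: after 2 steps: ((¬(F ∨ F) ∨ ¬(x1 ∧ F)) ∨ ¬x2) ∨ ¬F

Reduction:
  start: ¬(((F ∨ F) ∧ (x1 ∧ F)) ∧ x2) ∨ ¬F
  step 1: (¬((F ∨ F) ∧ (x1 ∧ F)) ∨ ¬x2) ∨ ¬F
  step 2: ((¬(F ∨ F) ∨ ¬(x1 ∧ F)) ∨ ¬x2) ∨ ¬F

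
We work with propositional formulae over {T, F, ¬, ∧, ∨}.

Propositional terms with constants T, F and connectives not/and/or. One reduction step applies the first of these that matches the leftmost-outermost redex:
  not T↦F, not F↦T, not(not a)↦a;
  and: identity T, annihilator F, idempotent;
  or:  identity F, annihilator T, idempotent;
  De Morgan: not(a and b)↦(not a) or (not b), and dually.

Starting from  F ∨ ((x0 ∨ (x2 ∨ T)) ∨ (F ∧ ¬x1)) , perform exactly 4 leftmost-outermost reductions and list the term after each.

  start: F ∨ ((x0 ∨ (x2 ∨ T)) ∨ (F ∧ ¬x1))
  [1] (x0 ∨ (x2 ∨ T)) ∨ (F ∧ ¬x1)
  [2] (x0 ∨ T) ∨ (F ∧ ¬x1)
  [3] T ∨ (F ∧ ¬x1)
  [4] T

Answer: after 4 steps: T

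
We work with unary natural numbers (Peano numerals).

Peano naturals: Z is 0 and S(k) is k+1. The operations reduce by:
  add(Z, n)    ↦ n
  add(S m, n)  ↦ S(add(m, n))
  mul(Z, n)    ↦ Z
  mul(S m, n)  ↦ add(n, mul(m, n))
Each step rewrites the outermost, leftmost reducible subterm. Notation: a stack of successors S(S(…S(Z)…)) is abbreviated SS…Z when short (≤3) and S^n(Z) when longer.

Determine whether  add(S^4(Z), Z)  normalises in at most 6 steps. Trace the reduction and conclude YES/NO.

Answer: YES — reaches normal form S^4(Z) in 5 ≤ 6 steps

Reduction:
  start: add(S^4(Z), Z)
  step 1: S(add(SSSZ, Z))
  step 2: S(S(add(SSZ, Z)))
  step 3: S(S(S(add(SZ, Z))))
  step 4: S(S(S(S(add(Z, Z)))))
  step 5: S^4(Z)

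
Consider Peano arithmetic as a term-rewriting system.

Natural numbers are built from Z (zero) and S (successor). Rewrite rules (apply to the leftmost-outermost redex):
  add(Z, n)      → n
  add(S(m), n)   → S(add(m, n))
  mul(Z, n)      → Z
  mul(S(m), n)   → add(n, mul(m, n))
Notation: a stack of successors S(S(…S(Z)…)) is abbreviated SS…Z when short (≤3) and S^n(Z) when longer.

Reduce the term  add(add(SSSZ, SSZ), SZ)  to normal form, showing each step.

Answer: normal form = S^6(Z)  (in 10 steps)

Working:
  start: add(add(SSSZ, SSZ), SZ)
  →1  add(S(add(SSZ, SSZ)), SZ)
  →2  S(add(add(SSZ, SSZ), SZ))
  →3  S(add(S(add(SZ, SSZ)), SZ))
  →4  S(S(add(add(SZ, SSZ), SZ)))
  →5  S(S(add(S(add(Z, SSZ)), SZ)))
  →6  S(S(S(add(add(Z, SSZ), SZ))))
  →7  S(S(S(add(SSZ, SZ))))
  →8  S(S(S(S(add(SZ, SZ)))))
  →9  S(S(S(S(S(add(Z, SZ))))))
  →10  S^6(Z)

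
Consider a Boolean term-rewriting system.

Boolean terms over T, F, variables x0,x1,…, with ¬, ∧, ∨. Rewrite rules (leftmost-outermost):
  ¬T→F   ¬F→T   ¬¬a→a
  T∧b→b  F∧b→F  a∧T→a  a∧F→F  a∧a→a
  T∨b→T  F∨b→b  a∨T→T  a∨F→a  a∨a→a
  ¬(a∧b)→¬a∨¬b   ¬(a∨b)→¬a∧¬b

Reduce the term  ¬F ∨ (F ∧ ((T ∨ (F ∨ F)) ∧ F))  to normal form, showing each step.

  start: ¬F ∨ (F ∧ ((T ∨ (F ∨ F)) ∧ F))
  →1  T ∨ (F ∧ ((T ∨ (F ∨ F)) ∧ F))
  →2  T

Answer: normal form = T  (in 2 steps)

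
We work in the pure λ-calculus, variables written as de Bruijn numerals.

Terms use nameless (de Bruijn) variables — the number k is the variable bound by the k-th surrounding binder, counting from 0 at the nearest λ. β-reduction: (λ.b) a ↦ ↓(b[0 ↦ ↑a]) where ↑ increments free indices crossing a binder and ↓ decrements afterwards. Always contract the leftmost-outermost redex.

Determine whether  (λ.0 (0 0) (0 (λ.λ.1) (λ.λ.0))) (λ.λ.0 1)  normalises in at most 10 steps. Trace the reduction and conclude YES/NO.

Answer: YES — reaches normal form λ.0 (λ.λ.0 1) in 8 ≤ 10 steps

Reduction:
  start: (λ.0 (0 0) (0 (λ.λ.1) (λ.λ.0))) (λ.λ.0 1)
  →1  (λ.λ.0 1) ((λ.λ.0 1) (λ.λ.0 1)) ((λ.λ.0 1) (λ.λ.1) (λ.λ.0))
  →2  (λ.0 ((λ.λ.0 1) (λ.λ.0 1))) ((λ.λ.0 1) (λ.λ.1) (λ.λ.0))
  →3  (λ.λ.0 1) (λ.λ.1) (λ.λ.0) ((λ.λ.0 1) (λ.λ.0 1))
  →4  (λ.0 (λ.λ.1)) (λ.λ.0) ((λ.λ.0 1) (λ.λ.0 1))
  →5  (λ.λ.0) (λ.λ.1) ((λ.λ.0 1) (λ.λ.0 1))
  →6  (λ.0) ((λ.λ.0 1) (λ.λ.0 1))
  →7  (λ.λ.0 1) (λ.λ.0 1)
  →8  λ.0 (λ.λ.0 1)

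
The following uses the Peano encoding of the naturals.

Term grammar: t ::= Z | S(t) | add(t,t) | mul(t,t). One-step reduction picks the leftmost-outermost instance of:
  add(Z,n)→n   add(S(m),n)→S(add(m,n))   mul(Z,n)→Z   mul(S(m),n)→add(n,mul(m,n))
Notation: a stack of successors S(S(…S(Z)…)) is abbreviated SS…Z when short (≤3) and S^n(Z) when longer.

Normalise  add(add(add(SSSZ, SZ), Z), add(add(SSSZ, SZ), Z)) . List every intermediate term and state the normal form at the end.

  start: add(add(add(SSSZ, SZ), Z), add(add(SSSZ, SZ), Z))
  →1  add(add(S(add(SSZ, SZ)), Z), add(add(SSSZ, SZ), Z))
  →2  add(S(add(add(SSZ, SZ), Z)), add(add(SSSZ, SZ), Z))
  →3  S(add(add(add(SSZ, SZ), Z), add(add(SSSZ, SZ), Z)))
  →4  S(add(add(S(add(SZ, SZ)), Z), add(add(SSSZ, SZ), Z)))
  →5  S(add(S(add(add(SZ, SZ), Z)), add(add(SSSZ, SZ), Z)))
  →6  S(S(add(add(add(SZ, SZ), Z), add(add(SSSZ, SZ), Z))))
  →7  S(S(add(add(S(add(Z, SZ)), Z), add(add(SSSZ, SZ), Z))))
  →8  S(S(add(S(add(add(Z, SZ), Z)), add(add(SSSZ, SZ), Z))))
  →9  S(S(S(add(add(add(Z, SZ), Z), add(add(SSSZ, SZ), Z)))))
  →10  S(S(S(add(add(SZ, Z), add(add(SSSZ, SZ), Z)))))
  →11  S(S(S(add(S(add(Z, Z)), add(add(SSSZ, SZ), Z)))))
  →12  S(S(S(S(add(add(Z, Z), add(add(SSSZ, SZ), Z))))))
  →13  S(S(S(S(add(Z, add(add(SSSZ, SZ), Z))))))
  →14  S(S(S(S(add(add(SSSZ, SZ), Z)))))
  →15  S(S(S(S(add(S(add(SSZ, SZ)), Z)))))
  →16  S(S(S(S(S(add(add(SSZ, SZ), Z))))))
  →17  S(S(S(S(S(add(S(add(SZ, SZ)), Z))))))
  →18  S(S(S(S(S(S(add(add(SZ, SZ), Z)))))))
  →19  S(S(S(S(S(S(add(S(add(Z, SZ)), Z)))))))
  →20  S(S(S(S(S(S(S(add(add(Z, SZ), Z))))))))
  →21  S(S(S(S(S(S(S(add(SZ, Z))))))))
  →22  S(S(S(S(S(S(S(S(add(Z, Z)))))))))
  →23  S^8(Z)

Answer: normal form = S^8(Z)  (in 23 steps)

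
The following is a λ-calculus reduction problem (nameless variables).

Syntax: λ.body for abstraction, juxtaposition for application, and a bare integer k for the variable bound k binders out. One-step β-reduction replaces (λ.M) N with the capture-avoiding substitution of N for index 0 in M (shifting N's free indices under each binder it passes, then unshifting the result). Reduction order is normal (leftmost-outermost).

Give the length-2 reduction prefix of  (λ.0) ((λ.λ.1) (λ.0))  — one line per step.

Answer: after 2 steps: λ.λ.0

Reduction:
  start: (λ.0) ((λ.λ.1) (λ.0))
  →1  (λ.λ.1) (λ.0)
  →2  λ.λ.0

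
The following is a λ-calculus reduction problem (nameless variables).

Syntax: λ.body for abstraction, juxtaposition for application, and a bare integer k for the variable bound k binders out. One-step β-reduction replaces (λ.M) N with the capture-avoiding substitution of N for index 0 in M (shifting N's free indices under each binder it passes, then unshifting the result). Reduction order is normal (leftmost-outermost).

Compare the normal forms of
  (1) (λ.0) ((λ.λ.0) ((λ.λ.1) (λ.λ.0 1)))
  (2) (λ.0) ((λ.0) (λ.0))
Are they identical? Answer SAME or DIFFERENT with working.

Term A:
  start: (λ.0) ((λ.λ.0) ((λ.λ.1) (λ.λ.0 1)))
  →1  (λ.λ.0) ((λ.λ.1) (λ.λ.0 1))
  →2  λ.0

Term B:
  start: (λ.0) ((λ.0) (λ.0))
  →1  (λ.0) (λ.0)
  →2  λ.0

Answer: SAME — A ⇓ λ.0, B ⇓ λ.0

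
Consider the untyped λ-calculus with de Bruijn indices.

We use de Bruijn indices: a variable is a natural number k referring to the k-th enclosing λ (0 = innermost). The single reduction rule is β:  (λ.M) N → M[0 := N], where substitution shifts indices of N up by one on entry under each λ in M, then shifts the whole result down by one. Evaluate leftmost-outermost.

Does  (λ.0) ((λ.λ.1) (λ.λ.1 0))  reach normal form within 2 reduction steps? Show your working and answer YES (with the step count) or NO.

  start: (λ.0) ((λ.λ.1) (λ.λ.1 0))
  step 1: (λ.λ.1) (λ.λ.1 0)
  step 2: λ.λ.λ.1 0

Answer: YES — reaches normal form λ.λ.λ.1 0 in 2 ≤ 2 steps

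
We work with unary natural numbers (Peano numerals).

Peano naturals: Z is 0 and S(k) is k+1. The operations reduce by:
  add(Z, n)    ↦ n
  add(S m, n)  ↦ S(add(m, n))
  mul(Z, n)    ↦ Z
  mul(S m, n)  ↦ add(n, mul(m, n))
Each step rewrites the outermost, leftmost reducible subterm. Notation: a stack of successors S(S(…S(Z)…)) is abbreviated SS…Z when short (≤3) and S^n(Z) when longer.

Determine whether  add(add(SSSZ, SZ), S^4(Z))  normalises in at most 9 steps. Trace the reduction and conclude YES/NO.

Answer: YES — reaches normal form S^8(Z) in 9 ≤ 9 steps

Derivation:
  start: add(add(SSSZ, SZ), S^4(Z))
  step 1: add(S(add(SSZ, SZ)), S^4(Z))
  step 2: S(add(add(SSZ, SZ), S^4(Z)))
  step 3: S(add(S(add(SZ, SZ)), S^4(Z)))
  step 4: S(S(add(add(SZ, SZ), S^4(Z))))
  step 5: S(S(add(S(add(Z, SZ)), S^4(Z))))
  step 6: S(S(S(add(add(Z, SZ), S^4(Z)))))
  step 7: S(S(S(add(SZ, S^4(Z)))))
  step 8: S(S(S(S(add(Z, S^4(Z))))))
  step 9: S^8(Z)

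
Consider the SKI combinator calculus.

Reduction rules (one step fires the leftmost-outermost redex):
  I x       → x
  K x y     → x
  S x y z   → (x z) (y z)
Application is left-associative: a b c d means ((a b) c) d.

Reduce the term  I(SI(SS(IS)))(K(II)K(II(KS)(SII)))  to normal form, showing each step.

  start: I(SI(SS(IS)))(K(II)K(II(KS)(SII)))
  step 1: SI(SS(IS))(K(II)K(II(KS)(SII)))
  step 2: I(K(II)K(II(KS)(SII)))(SS(IS)(K(II)K(II(KS)(SII))))
  step 3: K(II)K(II(KS)(SII))(SS(IS)(K(II)K(II(KS)(SII))))
  step 4: II(II(KS)(SII))(SS(IS)(K(II)K(II(KS)(SII))))
  step 5: I(II(KS)(SII))(SS(IS)(K(II)K(II(KS)(SII))))
  step 6: II(KS)(SII)(SS(IS)(K(II)K(II(KS)(SII))))
  step 7: I(KS)(SII)(SS(IS)(K(II)K(II(KS)(SII))))
  step 8: KS(SII)(SS(IS)(K(II)K(II(KS)(SII))))
  step 9: S(SS(IS)(K(II)K(II(KS)(SII))))
  step 10: S(S(K(II)K(II(KS)(SII)))(IS(K(II)K(II(KS)(SII)))))
  step 11: S(S(II(II(KS)(SII)))(IS(K(II)K(II(KS)(SII)))))
  step 12: S(S(I(II(KS)(SII)))(IS(K(II)K(II(KS)(SII)))))
  step 13: S(S(II(KS)(SII))(IS(K(II)K(II(KS)(SII)))))
  step 14: S(S(I(KS)(SII))(IS(K(II)K(II(KS)(SII)))))
  step 15: S(S(KS(SII))(IS(K(II)K(II(KS)(SII)))))
  step 16: S(SS(IS(K(II)K(II(KS)(SII)))))
  step 17: S(SS(S(K(II)K(II(KS)(SII)))))
  step 18: S(SS(S(II(II(KS)(SII)))))
  step 19: S(SS(S(I(II(KS)(SII)))))
  step 20: S(SS(S(II(KS)(SII))))
  step 21: S(SS(S(I(KS)(SII))))
  step 22: S(SS(S(KS(SII))))
  step 23: S(SS(SS))

Answer: normal form = S(SS(SS))  (in 23 steps)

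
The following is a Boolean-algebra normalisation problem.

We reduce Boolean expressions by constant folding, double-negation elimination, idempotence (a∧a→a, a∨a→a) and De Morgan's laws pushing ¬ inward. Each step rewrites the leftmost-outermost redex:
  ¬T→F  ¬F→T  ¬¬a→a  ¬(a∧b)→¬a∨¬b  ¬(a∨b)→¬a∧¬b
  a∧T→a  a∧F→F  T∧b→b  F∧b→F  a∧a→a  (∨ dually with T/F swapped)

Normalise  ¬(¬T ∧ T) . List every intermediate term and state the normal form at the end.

  start: ¬(¬T ∧ T)
  [1] ¬¬T ∨ ¬T
  [2] T ∨ ¬T
  [3] T

Answer: normal form = T  (in 3 steps)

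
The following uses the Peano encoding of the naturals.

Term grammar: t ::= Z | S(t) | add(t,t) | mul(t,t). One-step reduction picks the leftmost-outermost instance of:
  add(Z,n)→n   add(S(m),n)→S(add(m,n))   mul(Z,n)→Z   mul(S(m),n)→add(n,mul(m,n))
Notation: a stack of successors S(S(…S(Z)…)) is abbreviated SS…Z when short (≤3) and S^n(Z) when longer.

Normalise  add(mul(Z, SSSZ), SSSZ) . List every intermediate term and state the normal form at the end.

Answer: normal form = SSSZ  (in 2 steps)

Derivation:
  start: add(mul(Z, SSSZ), SSSZ)
  step 1: add(Z, SSSZ)
  step 2: SSSZ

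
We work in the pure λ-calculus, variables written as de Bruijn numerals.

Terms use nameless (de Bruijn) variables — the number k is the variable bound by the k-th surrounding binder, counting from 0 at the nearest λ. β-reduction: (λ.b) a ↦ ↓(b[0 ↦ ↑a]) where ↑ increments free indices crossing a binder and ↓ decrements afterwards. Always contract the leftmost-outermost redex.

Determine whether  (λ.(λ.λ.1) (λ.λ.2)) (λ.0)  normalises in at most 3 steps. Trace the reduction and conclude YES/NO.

  start: (λ.(λ.λ.1) (λ.λ.2)) (λ.0)
  [1] (λ.λ.1) (λ.λ.λ.0)
  [2] λ.λ.λ.λ.0

Answer: YES — reaches normal form λ.λ.λ.λ.0 in 2 ≤ 3 steps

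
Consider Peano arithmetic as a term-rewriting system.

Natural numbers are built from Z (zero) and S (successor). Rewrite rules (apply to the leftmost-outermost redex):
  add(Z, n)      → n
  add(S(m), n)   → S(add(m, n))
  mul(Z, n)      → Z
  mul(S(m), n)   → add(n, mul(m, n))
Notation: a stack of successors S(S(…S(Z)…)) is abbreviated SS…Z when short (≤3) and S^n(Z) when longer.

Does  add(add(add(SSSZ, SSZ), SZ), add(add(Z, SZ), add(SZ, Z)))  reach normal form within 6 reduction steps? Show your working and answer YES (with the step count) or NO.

  start: add(add(add(SSSZ, SSZ), SZ), add(add(Z, SZ), add(SZ, Z)))
  →1  add(add(S(add(SSZ, SSZ)), SZ), add(add(Z, SZ), add(SZ, Z)))
  →2  add(S(add(add(SSZ, SSZ), SZ)), add(add(Z, SZ), add(SZ, Z)))
  →3  S(add(add(add(SSZ, SSZ), SZ), add(add(Z, SZ), add(SZ, Z))))
  →4  S(add(add(S(add(SZ, SSZ)), SZ), add(add(Z, SZ), add(SZ, Z))))
  →5  S(add(S(add(add(SZ, SSZ), SZ)), add(add(Z, SZ), add(SZ, Z))))
  →6  S(S(add(add(add(SZ, SSZ), SZ), add(add(Z, SZ), add(SZ, Z)))))

Answer: NO — after 6 steps the term is S(S(add(add(add(SZ, SSZ), SZ), add(add(Z, SZ), add(SZ, Z))))), not yet normal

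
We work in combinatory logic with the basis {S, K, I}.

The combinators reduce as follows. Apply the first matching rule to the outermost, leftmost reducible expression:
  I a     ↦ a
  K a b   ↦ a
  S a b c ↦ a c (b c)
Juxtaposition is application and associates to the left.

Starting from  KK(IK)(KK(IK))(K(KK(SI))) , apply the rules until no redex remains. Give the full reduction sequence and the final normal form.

Answer: normal form = K  (in 3 steps)

Derivation:
  start: KK(IK)(KK(IK))(K(KK(SI)))
  →1  K(KK(IK))(K(KK(SI)))
  →2  KK(IK)
  →3  K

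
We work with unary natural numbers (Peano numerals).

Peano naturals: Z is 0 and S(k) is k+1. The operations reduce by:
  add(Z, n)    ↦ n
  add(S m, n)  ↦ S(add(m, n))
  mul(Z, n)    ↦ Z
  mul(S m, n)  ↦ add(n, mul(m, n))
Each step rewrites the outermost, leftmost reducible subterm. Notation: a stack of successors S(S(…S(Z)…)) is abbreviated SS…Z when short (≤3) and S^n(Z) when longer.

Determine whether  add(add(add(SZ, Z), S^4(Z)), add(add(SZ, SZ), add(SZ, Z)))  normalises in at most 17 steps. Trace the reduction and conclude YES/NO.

  start: add(add(add(SZ, Z), S^4(Z)), add(add(SZ, SZ), add(SZ, Z)))
  →1  add(add(S(add(Z, Z)), S^4(Z)), add(add(SZ, SZ), add(SZ, Z)))
  →2  add(S(add(add(Z, Z), S^4(Z))), add(add(SZ, SZ), add(SZ, Z)))
  →3  S(add(add(add(Z, Z), S^4(Z)), add(add(SZ, SZ), add(SZ, Z))))
  →4  S(add(add(Z, S^4(Z)), add(add(SZ, SZ), add(SZ, Z))))
  →5  S(add(S^4(Z), add(add(SZ, SZ), add(SZ, Z))))
  →6  S(S(add(SSSZ, add(add(SZ, SZ), add(SZ, Z)))))
  →7  S(S(S(add(SSZ, add(add(SZ, SZ), add(SZ, Z))))))
  →8  S(S(S(S(add(SZ, add(add(SZ, SZ), add(SZ, Z)))))))
  →9  S(S(S(S(S(add(Z, add(add(SZ, SZ), add(SZ, Z))))))))
  →10  S(S(S(S(S(add(add(SZ, SZ), add(SZ, Z)))))))
  →11  S(S(S(S(S(add(S(add(Z, SZ)), add(SZ, Z)))))))
  →12  S(S(S(S(S(S(add(add(Z, SZ), add(SZ, Z))))))))
  →13  S(S(S(S(S(S(add(SZ, add(SZ, Z))))))))
  →14  S(S(S(S(S(S(S(add(Z, add(SZ, Z)))))))))
  →15  S(S(S(S(S(S(S(add(SZ, Z))))))))
  →16  S(S(S(S(S(S(S(S(add(Z, Z)))))))))
  →17  S^8(Z)

Answer: YES — reaches normal form S^8(Z) in 17 ≤ 17 steps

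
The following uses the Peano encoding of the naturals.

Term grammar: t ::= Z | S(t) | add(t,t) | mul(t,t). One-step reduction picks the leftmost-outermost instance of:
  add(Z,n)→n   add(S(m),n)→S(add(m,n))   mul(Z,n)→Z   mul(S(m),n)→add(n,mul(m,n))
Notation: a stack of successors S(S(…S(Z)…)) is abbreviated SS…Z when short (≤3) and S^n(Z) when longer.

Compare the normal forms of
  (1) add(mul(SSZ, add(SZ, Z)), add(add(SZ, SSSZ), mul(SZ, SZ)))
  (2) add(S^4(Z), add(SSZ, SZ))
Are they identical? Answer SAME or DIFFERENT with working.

Answer: SAME — A ⇓ S^7(Z), B ⇓ S^7(Z)

Reduction:
Term A:
  start: add(mul(SSZ, add(SZ, Z)), add(add(SZ, SSSZ), mul(SZ, SZ)))
  step 1: add(add(add(SZ, Z), mul(SZ, add(SZ, Z))), add(add(SZ, SSSZ), mul(SZ, SZ)))
  step 2: add(add(S(add(Z, Z)), mul(SZ, add(SZ, Z))), add(add(SZ, SSSZ), mul(SZ, SZ)))
  step 3: add(S(add(add(Z, Z), mul(SZ, add(SZ, Z)))), add(add(SZ, SSSZ), mul(SZ, SZ)))
  step 4: S(add(add(add(Z, Z), mul(SZ, add(SZ, Z))), add(add(SZ, SSSZ), mul(SZ, SZ))))
  step 5: S(add(add(Z, mul(SZ, add(SZ, Z))), add(add(SZ, SSSZ), mul(SZ, SZ))))
  step 6: S(add(mul(SZ, add(SZ, Z)), add(add(SZ, SSSZ), mul(SZ, SZ))))
  step 7: S(add(add(add(SZ, Z), mul(Z, add(SZ, Z))), add(add(SZ, SSSZ), mul(SZ, SZ))))
  step 8: S(add(add(S(add(Z, Z)), mul(Z, add(SZ, Z))), add(add(SZ, SSSZ), mul(SZ, SZ))))
  step 9: S(add(S(add(add(Z, Z), mul(Z, add(SZ, Z)))), add(add(SZ, SSSZ), mul(SZ, SZ))))
  step 10: S(S(add(add(add(Z, Z), mul(Z, add(SZ, Z))), add(add(SZ, SSSZ), mul(SZ, SZ)))))
  step 11: S(S(add(add(Z, mul(Z, add(SZ, Z))), add(add(SZ, SSSZ), mul(SZ, SZ)))))
  step 12: S(S(add(mul(Z, add(SZ, Z)), add(add(SZ, SSSZ), mul(SZ, SZ)))))
  step 13: S(S(add(Z, add(add(SZ, SSSZ), mul(SZ, SZ)))))
  step 14: S(S(add(add(SZ, SSSZ), mul(SZ, SZ))))
  step 15: S(S(add(S(add(Z, SSSZ)), mul(SZ, SZ))))
  step 16: S(S(S(add(add(Z, SSSZ), mul(SZ, SZ)))))
  step 17: S(S(S(add(SSSZ, mul(SZ, SZ)))))
  step 18: S(S(S(S(add(SSZ, mul(SZ, SZ))))))
  step 19: S(S(S(S(S(add(SZ, mul(SZ, SZ)))))))
  step 20: S(S(S(S(S(S(add(Z, mul(SZ, SZ))))))))
  step 21: S(S(S(S(S(S(mul(SZ, SZ)))))))
  step 22: S(S(S(S(S(S(add(SZ, mul(Z, SZ))))))))
  step 23: S(S(S(S(S(S(S(add(Z, mul(Z, SZ)))))))))
  step 24: S(S(S(S(S(S(S(mul(Z, SZ))))))))
  step 25: S^7(Z)

Term B:
  start: add(S^4(Z), add(SSZ, SZ))
  step 1: S(add(SSSZ, add(SSZ, SZ)))
  step 2: S(S(add(SSZ, add(SSZ, SZ))))
  step 3: S(S(S(add(SZ, add(SSZ, SZ)))))
  step 4: S(S(S(S(add(Z, add(SSZ, SZ))))))
  step 5: S(S(S(S(add(SSZ, SZ)))))
  step 6: S(S(S(S(S(add(SZ, SZ))))))
  step 7: S(S(S(S(S(S(add(Z, SZ)))))))
  step 8: S^7(Z)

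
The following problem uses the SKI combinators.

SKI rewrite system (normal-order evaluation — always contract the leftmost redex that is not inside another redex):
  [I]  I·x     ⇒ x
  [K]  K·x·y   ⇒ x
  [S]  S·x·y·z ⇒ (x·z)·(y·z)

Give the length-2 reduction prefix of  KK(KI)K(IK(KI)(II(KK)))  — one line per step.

  start: KK(KI)K(IK(KI)(II(KK)))
  [1] KK(IK(KI)(II(KK)))
  [2] K

Answer: after 2 steps: K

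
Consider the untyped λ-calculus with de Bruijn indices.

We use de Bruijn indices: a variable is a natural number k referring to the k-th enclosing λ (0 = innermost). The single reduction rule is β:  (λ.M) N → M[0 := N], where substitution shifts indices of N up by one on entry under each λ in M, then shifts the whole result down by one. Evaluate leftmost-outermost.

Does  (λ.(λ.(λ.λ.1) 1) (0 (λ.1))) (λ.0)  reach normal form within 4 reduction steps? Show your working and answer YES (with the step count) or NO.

Answer: YES — reaches normal form λ.λ.0 in 3 ≤ 4 steps

Derivation:
  start: (λ.(λ.(λ.λ.1) 1) (0 (λ.1))) (λ.0)
  step 1: (λ.(λ.λ.1) (λ.0)) ((λ.0) (λ.λ.0))
  step 2: (λ.λ.1) (λ.0)
  step 3: λ.λ.0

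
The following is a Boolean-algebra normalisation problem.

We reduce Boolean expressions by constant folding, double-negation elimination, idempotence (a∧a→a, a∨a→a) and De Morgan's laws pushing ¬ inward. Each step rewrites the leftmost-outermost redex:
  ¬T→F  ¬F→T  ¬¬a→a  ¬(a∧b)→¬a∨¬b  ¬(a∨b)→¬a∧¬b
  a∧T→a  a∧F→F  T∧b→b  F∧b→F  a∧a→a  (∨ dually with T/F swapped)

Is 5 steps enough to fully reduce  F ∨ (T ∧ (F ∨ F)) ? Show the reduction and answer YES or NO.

Answer: YES — reaches normal form F in 3 ≤ 5 steps

Working:
  start: F ∨ (T ∧ (F ∨ F))
  →1  T ∧ (F ∨ F)
  →2  F ∨ F
  →3  F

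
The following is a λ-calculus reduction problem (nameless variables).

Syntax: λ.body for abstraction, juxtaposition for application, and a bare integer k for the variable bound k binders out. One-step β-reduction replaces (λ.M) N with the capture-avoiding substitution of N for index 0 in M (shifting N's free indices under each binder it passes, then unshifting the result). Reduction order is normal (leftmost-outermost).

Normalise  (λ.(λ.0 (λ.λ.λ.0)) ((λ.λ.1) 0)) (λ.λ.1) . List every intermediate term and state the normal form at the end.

  start: (λ.(λ.0 (λ.λ.λ.0)) ((λ.λ.1) 0)) (λ.λ.1)
  →1  (λ.0 (λ.λ.λ.0)) ((λ.λ.1) (λ.λ.1))
  →2  (λ.λ.1) (λ.λ.1) (λ.λ.λ.0)
  →3  (λ.λ.λ.1) (λ.λ.λ.0)
  →4  λ.λ.1

Answer: normal form = λ.λ.1  (in 4 steps)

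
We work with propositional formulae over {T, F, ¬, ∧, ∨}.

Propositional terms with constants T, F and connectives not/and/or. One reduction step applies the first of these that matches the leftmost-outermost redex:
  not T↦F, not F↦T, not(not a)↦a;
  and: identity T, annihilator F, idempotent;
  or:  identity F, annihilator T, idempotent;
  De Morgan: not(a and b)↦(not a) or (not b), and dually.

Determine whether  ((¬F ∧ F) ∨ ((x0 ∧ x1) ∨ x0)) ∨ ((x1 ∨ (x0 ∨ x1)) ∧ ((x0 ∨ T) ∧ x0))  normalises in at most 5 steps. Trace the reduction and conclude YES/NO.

  start: ((¬F ∧ F) ∨ ((x0 ∧ x1) ∨ x0)) ∨ ((x1 ∨ (x0 ∨ x1)) ∧ ((x0 ∨ T) ∧ x0))
  [1] (F ∨ ((x0 ∧ x1) ∨ x0)) ∨ ((x1 ∨ (x0 ∨ x1)) ∧ ((x0 ∨ T) ∧ x0))
  [2] ((x0 ∧ x1) ∨ x0) ∨ ((x1 ∨ (x0 ∨ x1)) ∧ ((x0 ∨ T) ∧ x0))
  [3] ((x0 ∧ x1) ∨ x0) ∨ ((x1 ∨ (x0 ∨ x1)) ∧ (T ∧ x0))
  [4] ((x0 ∧ x1) ∨ x0) ∨ ((x1 ∨ (x0 ∨ x1)) ∧ x0)

Answer: YES — reaches normal form ((x0 ∧ x1) ∨ x0) ∨ ((x1 ∨ (x0 ∨ x1)) ∧ x0) in 4 ≤ 5 steps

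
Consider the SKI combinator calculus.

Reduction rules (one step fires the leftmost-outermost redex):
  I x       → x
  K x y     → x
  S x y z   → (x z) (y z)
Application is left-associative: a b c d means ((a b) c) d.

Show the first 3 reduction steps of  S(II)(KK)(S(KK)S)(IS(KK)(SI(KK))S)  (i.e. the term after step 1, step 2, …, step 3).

Answer: after 3 steps: S(KK)S(KK(S(KK)S))(IS(KK)(SI(KK))S)

Derivation:
  start: S(II)(KK)(S(KK)S)(IS(KK)(SI(KK))S)
  →1  II(S(KK)S)(KK(S(KK)S))(IS(KK)(SI(KK))S)
  →2  I(S(KK)S)(KK(S(KK)S))(IS(KK)(SI(KK))S)
  →3  S(KK)S(KK(S(KK)S))(IS(KK)(SI(KK))S)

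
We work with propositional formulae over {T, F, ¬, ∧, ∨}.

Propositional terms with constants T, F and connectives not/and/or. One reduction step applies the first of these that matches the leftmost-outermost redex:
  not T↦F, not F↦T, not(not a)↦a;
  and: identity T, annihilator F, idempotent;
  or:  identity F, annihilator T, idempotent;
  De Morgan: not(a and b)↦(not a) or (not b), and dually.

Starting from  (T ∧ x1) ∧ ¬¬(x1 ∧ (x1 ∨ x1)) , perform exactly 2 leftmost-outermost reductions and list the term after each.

Answer: after 2 steps: x1 ∧ (x1 ∧ (x1 ∨ x1))

Working:
  start: (T ∧ x1) ∧ ¬¬(x1 ∧ (x1 ∨ x1))
  →1  x1 ∧ ¬¬(x1 ∧ (x1 ∨ x1))
  →2  x1 ∧ (x1 ∧ (x1 ∨ x1))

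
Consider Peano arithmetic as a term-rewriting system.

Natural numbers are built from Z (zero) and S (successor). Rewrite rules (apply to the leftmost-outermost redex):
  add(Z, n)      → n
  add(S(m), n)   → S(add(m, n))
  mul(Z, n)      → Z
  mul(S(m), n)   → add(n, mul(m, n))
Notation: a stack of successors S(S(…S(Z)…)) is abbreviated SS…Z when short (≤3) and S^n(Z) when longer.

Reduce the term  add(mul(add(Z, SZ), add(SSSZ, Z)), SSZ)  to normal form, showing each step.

  start: add(mul(add(Z, SZ), add(SSSZ, Z)), SSZ)
  [1] add(mul(SZ, add(SSSZ, Z)), SSZ)
  [2] add(add(add(SSSZ, Z), mul(Z, add(SSSZ, Z))), SSZ)
  [3] add(add(S(add(SSZ, Z)), mul(Z, add(SSSZ, Z))), SSZ)
  [4] add(S(add(add(SSZ, Z), mul(Z, add(SSSZ, Z)))), SSZ)
  [5] S(add(add(add(SSZ, Z), mul(Z, add(SSSZ, Z))), SSZ))
  [6] S(add(add(S(add(SZ, Z)), mul(Z, add(SSSZ, Z))), SSZ))
  [7] S(add(S(add(add(SZ, Z), mul(Z, add(SSSZ, Z)))), SSZ))
  [8] S(S(add(add(add(SZ, Z), mul(Z, add(SSSZ, Z))), SSZ)))
  [9] S(S(add(add(S(add(Z, Z)), mul(Z, add(SSSZ, Z))), SSZ)))
  [10] S(S(add(S(add(add(Z, Z), mul(Z, add(SSSZ, Z)))), SSZ)))
  [11] S(S(S(add(add(add(Z, Z), mul(Z, add(SSSZ, Z))), SSZ))))
  [12] S(S(S(add(add(Z, mul(Z, add(SSSZ, Z))), SSZ))))
  [13] S(S(S(add(mul(Z, add(SSSZ, Z)), SSZ))))
  [14] S(S(S(add(Z, SSZ))))
  [15] S^5(Z)

Answer: normal form = S^5(Z)  (in 15 steps)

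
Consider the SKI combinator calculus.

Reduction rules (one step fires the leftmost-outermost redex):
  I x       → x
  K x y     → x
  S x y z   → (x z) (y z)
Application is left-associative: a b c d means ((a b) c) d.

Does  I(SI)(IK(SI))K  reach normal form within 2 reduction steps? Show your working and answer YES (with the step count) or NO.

Answer: NO — after 2 steps the term is IK(IK(SI)K), not yet normal

Reduction:
  start: I(SI)(IK(SI))K
  step 1: SI(IK(SI))K
  step 2: IK(IK(SI)K)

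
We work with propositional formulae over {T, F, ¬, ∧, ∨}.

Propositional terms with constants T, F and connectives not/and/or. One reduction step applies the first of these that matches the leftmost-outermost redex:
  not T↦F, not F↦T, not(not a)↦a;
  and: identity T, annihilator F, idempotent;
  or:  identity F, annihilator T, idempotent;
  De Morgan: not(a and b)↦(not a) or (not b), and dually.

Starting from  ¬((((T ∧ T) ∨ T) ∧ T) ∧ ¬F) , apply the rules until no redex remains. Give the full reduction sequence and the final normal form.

Answer: normal form = F  (in 10 steps)

Reduction:
  start: ¬((((T ∧ T) ∨ T) ∧ T) ∧ ¬F)
  step 1: ¬(((T ∧ T) ∨ T) ∧ T) ∨ ¬¬F
  step 2: (¬((T ∧ T) ∨ T) ∨ ¬T) ∨ ¬¬F
  step 3: ((¬(T ∧ T) ∧ ¬T) ∨ ¬T) ∨ ¬¬F
  step 4: (((¬T ∨ ¬T) ∧ ¬T) ∨ ¬T) ∨ ¬¬F
  step 5: ((¬T ∧ ¬T) ∨ ¬T) ∨ ¬¬F
  step 6: (¬T ∨ ¬T) ∨ ¬¬F
  step 7: ¬T ∨ ¬¬F
  step 8: F ∨ ¬¬F
  step 9: ¬¬F
  step 10: F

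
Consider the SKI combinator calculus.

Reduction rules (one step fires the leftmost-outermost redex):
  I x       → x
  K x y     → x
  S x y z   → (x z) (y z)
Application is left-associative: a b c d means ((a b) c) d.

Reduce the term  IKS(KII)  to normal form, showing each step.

  start: IKS(KII)
  →1  KS(KII)
  →2  S

Answer: normal form = S  (in 2 steps)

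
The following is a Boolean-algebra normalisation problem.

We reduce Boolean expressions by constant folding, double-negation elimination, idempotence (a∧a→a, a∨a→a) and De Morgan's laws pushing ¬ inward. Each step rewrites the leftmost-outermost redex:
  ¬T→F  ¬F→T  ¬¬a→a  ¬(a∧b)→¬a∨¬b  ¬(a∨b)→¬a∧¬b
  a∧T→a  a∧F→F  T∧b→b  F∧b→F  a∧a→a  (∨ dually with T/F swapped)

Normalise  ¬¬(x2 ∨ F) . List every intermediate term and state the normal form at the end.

  start: ¬¬(x2 ∨ F)
  [1] x2 ∨ F
  [2] x2

Answer: normal form = x2  (in 2 steps)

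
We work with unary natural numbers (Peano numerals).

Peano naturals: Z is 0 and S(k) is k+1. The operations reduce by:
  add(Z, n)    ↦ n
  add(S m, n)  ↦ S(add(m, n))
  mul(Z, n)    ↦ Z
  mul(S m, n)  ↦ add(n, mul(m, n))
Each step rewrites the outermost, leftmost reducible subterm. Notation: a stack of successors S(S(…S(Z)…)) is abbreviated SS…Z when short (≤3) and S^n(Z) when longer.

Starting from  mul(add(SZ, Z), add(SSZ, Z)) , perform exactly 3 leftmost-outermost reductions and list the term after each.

Answer: after 3 steps: add(S(add(SZ, Z)), mul(add(Z, Z), add(SSZ, Z)))

Reduction:
  start: mul(add(SZ, Z), add(SSZ, Z))
  [1] mul(S(add(Z, Z)), add(SSZ, Z))
  [2] add(add(SSZ, Z), mul(add(Z, Z), add(SSZ, Z)))
  [3] add(S(add(SZ, Z)), mul(add(Z, Z), add(SSZ, Z)))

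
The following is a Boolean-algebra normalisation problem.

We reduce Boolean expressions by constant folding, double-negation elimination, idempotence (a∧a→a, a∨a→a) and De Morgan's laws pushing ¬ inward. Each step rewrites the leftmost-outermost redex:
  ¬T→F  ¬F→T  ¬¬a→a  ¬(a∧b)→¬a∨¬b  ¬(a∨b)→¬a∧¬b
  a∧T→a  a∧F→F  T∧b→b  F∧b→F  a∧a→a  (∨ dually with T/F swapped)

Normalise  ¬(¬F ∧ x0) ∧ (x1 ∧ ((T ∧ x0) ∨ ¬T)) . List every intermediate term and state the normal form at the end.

Answer: normal form = ¬x0 ∧ (x1 ∧ x0)  (in 6 steps)

Derivation:
  start: ¬(¬F ∧ x0) ∧ (x1 ∧ ((T ∧ x0) ∨ ¬T))
  step 1: (¬¬F ∨ ¬x0) ∧ (x1 ∧ ((T ∧ x0) ∨ ¬T))
  step 2: (F ∨ ¬x0) ∧ (x1 ∧ ((T ∧ x0) ∨ ¬T))
  step 3: ¬x0 ∧ (x1 ∧ ((T ∧ x0) ∨ ¬T))
  step 4: ¬x0 ∧ (x1 ∧ (x0 ∨ ¬T))
  step 5: ¬x0 ∧ (x1 ∧ (x0 ∨ F))
  step 6: ¬x0 ∧ (x1 ∧ x0)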